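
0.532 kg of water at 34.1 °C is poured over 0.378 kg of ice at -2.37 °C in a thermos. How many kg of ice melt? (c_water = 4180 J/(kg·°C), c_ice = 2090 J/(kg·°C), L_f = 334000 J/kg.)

m_melted ≈ 0.221 kg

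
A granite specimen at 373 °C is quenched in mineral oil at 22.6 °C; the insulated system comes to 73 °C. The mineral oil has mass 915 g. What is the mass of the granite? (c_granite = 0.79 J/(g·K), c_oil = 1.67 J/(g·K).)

m ≈ 325 g

Energy conservation, ΣQ = 0:
m×0.79×(73 − 373) + 915×1.67×(73 − 22.6) = 0
-237 m = -77014
m = -77014/-237 ≈ 325 g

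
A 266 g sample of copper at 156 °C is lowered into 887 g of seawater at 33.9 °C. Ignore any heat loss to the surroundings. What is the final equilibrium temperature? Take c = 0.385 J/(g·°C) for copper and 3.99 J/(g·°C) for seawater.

Let T be the final temperature. ΣQ_i = 0:
266×0.385×(T − 156) + 887×3.99×(T − 33.9) = 0
3641.5 T = 135952
T = 135952 / 3641.5 = 37.3 °C

T_f ≈ 37.3 °C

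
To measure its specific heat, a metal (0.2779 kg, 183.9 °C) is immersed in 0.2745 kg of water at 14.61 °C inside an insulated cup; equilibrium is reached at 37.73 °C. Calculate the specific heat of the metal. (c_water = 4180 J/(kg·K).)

c ≈ 653 J/(kg·K)

m_s c (T_s − T_f) = m_water c_water (T_f − T_0):
0.2779×c×(183.9 − 37.73) = 0.2745×4180×(37.73 − 14.61)
40.62 c = 26528  ⇒  c ≈ 653.1 J/(kg·K)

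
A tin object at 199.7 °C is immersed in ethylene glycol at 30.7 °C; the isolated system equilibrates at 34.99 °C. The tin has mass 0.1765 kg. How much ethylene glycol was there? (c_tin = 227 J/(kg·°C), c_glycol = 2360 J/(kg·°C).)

m ≈ 0.652 kg

|Q_tin| = |Q_glycol|:
0.1765×227×(199.7 − 34.99) = m×2360×(34.99 − 30.7)
10124 m = 6599.2  ⇒  m ≈ 0.6518 kg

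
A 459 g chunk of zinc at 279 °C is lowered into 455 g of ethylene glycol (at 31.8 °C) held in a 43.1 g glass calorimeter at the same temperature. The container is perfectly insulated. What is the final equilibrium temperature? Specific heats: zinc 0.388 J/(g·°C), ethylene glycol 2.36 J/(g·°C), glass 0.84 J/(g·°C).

T_f ≈ 66.0 °C

Taking heat into each body as positive, Σ m c ΔT = 0:
459×0.388×(T − 279) + 455×2.36×(T − 31.8) + 43.1×0.84×(T − 31.8) = 0
178.09(T − 279) + 1073.8(T − 31.8) + 36.2(T − 31.8) = 0
(178.09 + 1073.8 + 36.2) T = 178.09×279 + 1073.8×31.8 + 36.2×31.8
T = 84986 / 1288.1 = 66 °C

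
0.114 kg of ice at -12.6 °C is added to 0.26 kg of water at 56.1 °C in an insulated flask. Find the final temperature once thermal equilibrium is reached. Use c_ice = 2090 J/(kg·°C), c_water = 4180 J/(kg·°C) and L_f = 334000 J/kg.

T_f ≈ 12.7 °C

Taking heat into each body as positive, Σ m c ΔT = 0:
ice -12.6→0 °C: 0.114×2090×12.6 = 3002.1
  melt ice: 0.114×334000 = 38076
  warm the meltwater: 476.52 T
  water cools: 0.26×4180×(T − 56.1) = 1086.8(T − 56.1)
1563.3 T = 60969 − 41078 = 19891
T ≈ 12.72 °C (positive, so assuming full melt was valid).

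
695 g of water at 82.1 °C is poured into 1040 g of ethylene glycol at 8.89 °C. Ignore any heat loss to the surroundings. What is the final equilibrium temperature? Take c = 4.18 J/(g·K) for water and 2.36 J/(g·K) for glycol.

T_f ≈ 48.6 °C

Let T be the final temperature. ΣQ_i = 0:
695·4.18·(T − 82.1) + 1040·2.36·(T − 8.89) = 0
2905.1(T − 82.1) + 2454.4(T − 8.89) = 0
(2905.1 + 2454.4) T = 2905.1·82.1 + 2454.4·8.89
T = 260328 / 5359.5 = 48.6 °C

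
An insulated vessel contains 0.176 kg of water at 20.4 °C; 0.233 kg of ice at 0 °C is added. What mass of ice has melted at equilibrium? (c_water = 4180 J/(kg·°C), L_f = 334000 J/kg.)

m_melted ≈ 0.0449 kg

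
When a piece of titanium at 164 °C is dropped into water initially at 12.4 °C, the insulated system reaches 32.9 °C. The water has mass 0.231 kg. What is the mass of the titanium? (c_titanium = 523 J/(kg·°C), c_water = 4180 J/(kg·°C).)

Setting the total heat transfer to zero:
m×523×(32.9 − 164) + 0.231×4180×(32.9 − 12.4) = 0
-68565 m = -19794
m = -19794/-68565 ≈ 0.2887 kg

m ≈ 0.289 kg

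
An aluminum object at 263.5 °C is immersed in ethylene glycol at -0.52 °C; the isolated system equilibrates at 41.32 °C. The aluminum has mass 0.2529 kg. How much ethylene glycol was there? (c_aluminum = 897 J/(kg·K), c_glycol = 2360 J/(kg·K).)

Heat gained plus heat lost sum to zero:
0.2529×897×(41.32 − 263.5) + m×2360×(41.32 − (-0.52)) = 0
98742 m = 50402
m = 50402/98742 ≈ 0.5104 kg

m ≈ 0.51 kg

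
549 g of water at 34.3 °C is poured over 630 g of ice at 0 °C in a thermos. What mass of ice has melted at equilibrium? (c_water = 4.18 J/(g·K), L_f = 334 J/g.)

Water can give up m c ΔT = 549·4.18·34.3 = 78712 J before reaching 0 °C.
Fully melting the ice requires m_ice L_f = 630·334 = 210420 J.
That's not enough to melt it all — equilibrium is at 0 °C with ice remaining.
m_melt = 78712 / L_f = 235.7 g.

m_melted ≈ 236 g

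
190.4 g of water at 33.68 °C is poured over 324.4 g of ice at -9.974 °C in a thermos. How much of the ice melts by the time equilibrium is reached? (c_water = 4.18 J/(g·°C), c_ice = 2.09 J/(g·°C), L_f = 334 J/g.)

Cooling the water to 0 °C releases 190.4×4.18×33.68 = 26805 J.
Of that, 324.4×2.09×9.974 = 6762.3 J goes to bring the ice to 0 °C, leaving 20043 J.
Fully melting the ice requires m_ice L_f = 324.4×334 = 108350 J.
Since 20043 < 108350 J, not all the ice melts; equilibrium is at 0 °C.
Mass melted = 20043/334 ≈ 60.01 g.

m_melted ≈ 60 g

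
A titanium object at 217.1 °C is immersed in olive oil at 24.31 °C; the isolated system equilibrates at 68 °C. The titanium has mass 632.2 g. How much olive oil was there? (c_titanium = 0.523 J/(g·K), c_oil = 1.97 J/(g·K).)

|Q_titanium| = |Q_oil|:
632.2·0.523·(217.1 − 68) = m·1.97·(68 − 24.31)
86.07 m = 49299  ⇒  m ≈ 572.8 g

m ≈ 573 g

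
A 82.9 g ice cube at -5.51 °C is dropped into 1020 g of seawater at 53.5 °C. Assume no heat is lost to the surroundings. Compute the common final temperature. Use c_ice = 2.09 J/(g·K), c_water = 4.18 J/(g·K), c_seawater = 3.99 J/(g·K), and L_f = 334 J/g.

Energy conservation, ΣQ = 0:
warm ice to 0 °C: 82.9×2.09×(0 − (-5.51)) = 954.67
  melt ice: 82.9×334 = 27689
  meltwater 0→T: 82.9×4.18×T = 346.52 T
  seawater: 4069.8(T − 53.5)
4416.3 T = 217734 − 28643 = 189091
T ≈ 42.82 °C — above 0 °C, consistent with complete melting.

T_f ≈ 42.8 °C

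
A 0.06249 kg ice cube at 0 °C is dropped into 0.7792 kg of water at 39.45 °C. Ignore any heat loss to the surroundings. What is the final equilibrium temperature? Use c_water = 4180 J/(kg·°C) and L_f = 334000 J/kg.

Conservation of energy gives ΣQ = 0:
fusion: m_ice L_f = 0.06249×334000 = 20872; warm the meltwater: 261.21 T; water cools: 0.7792×4180×(T − 39.45) = 3257.1(T − 39.45)
3518.3 T = 128491 − 20872 = 107619
T ≈ 30.59 °C. Since T > 0 °C, the all-ice-melts assumption holds.

T_f ≈ 30.6 °C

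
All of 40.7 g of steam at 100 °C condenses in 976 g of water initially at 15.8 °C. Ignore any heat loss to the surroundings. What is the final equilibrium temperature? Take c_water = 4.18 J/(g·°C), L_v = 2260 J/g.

Let T be the final temperature. ΣQ_i = 0:
condense steam: −40.7×2260 = −91982; condensate cools 100→T: 40.7×4.18×(T − 100) = 170.13(T − 100); original water: 4079.7(T − 15.8)
4249.8 T = 91982 + 17013 + 64459 = 173454
T ≈ 40.81 °C — below 100 °C, confirming all the steam condensed.

T_f ≈ 40.8 °C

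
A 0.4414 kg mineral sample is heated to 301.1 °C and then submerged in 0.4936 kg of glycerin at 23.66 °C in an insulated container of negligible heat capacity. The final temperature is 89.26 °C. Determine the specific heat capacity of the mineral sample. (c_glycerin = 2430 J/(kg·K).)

Heat lost by the mineral sample = heat gained by the glycerin:
0.4414×c×(301.1 − 89.26) = 0.4936×2430×(89.26 − 23.66)
93.51 c = 78684  ⇒  c ≈ 841.5 J/(kg·K)

c ≈ 841 J/(kg·K)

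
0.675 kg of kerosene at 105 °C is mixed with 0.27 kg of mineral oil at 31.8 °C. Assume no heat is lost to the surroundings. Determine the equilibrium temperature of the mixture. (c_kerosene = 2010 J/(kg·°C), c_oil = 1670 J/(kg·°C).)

T_f ≈ 86.7 °C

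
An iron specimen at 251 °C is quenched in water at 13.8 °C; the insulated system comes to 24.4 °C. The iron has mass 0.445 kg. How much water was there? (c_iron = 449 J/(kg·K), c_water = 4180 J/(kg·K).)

Taking heat into each body as positive, Σ m c ΔT = 0:
0.445·449·(24.4 − 251) + m·4180·(24.4 − 13.8) = 0
44308 m = 45276
m = 45276/44308 ≈ 1.022 kg

m ≈ 1.02 kg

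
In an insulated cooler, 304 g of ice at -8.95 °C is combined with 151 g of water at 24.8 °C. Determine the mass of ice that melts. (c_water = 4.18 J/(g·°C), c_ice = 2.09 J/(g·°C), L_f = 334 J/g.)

m_melted ≈ 29.8 g

Water can give up m c ΔT = 151·4.18·24.8 = 15653 J before reaching 0 °C.
Warming the ice to 0 °C takes 304·2.09·8.95 = 5686.5 J, leaving 9966.8 J for melting.
Fully melting the ice requires m_ice L_f = 304·334 = 101536 J.
Since 9966.8 < 101536 J, not all the ice melts; equilibrium is at 0 °C.
m_melted·334 = 9966.8  ⇒  m_melted ≈ 29.84 g.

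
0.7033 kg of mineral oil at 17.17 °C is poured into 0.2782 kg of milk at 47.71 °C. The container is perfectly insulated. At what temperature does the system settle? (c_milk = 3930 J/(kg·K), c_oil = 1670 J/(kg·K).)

T_f ≈ 31.9 °C

With ΣQ=0 the equilibrium temperature is the m·c-weighted mean:
T_f = (1093.3×47.71 + 1174.5×17.17) / (1093.3 + 1174.5)
    = 72329 / 2267.8 ≈ 31.89 °C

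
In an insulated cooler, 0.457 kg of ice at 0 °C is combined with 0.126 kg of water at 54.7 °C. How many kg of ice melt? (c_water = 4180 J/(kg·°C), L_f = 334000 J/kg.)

m_melted ≈ 0.0863 kg

Water can give up m c ΔT = 0.126×4180×54.7 = 28809 J before reaching 0 °C.
Fully melting the ice requires m_ice L_f = 0.457×334000 = 152638 J.
28809 J < 152638 J, so only part of the ice melts and the system sits at 0 °C.
Mass melted = 28809/334000 ≈ 0.08626 kg.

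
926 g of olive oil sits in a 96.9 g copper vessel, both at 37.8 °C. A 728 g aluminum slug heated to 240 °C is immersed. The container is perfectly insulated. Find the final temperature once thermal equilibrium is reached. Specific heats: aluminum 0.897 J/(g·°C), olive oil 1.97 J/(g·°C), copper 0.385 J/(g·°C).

T_f ≈ 90.3 °C

T_f is the heat-capacity-weighted average of the initial temperatures:
T_f = (653.02×240 + 1824.2×37.8 + 37.31×37.8) / (653.02 + 1824.2 + 37.31)
    = 227090 / 2514.5 ≈ 90.31 °C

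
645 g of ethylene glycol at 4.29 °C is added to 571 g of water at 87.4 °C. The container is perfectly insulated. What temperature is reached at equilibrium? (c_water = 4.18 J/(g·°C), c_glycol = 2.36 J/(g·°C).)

T_f ≈ 55.0 °C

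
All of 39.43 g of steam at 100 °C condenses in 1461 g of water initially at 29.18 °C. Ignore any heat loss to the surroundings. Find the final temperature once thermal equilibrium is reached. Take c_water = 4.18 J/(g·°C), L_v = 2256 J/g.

T_f ≈ 45.2 °C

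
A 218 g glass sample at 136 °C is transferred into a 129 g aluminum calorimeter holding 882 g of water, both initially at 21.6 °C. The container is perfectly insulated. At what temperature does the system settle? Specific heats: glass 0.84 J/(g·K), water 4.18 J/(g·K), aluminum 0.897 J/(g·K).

T_f ≈ 26.9 °C

T_f is the heat-capacity-weighted average of the initial temperatures:
T_f = (183.12×136 + 3686.8×21.6 + 115.71×21.6) / (183.12 + 3686.8 + 115.71)
    = 107038 / 3985.6 ≈ 26.86 °C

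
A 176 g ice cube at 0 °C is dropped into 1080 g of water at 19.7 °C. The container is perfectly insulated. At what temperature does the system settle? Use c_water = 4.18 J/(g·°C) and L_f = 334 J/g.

T_f ≈ 5.7 °C

Energy balance with sensible and latent terms:
fusion: m_ice L_f = 176×334 = 58784; warm the meltwater: 735.68 T; water cools: 1080×4.18×(T − 19.7) = 4514.4(T − 19.7)
5250.1 T = 88934 − 58784 = 30150
T ≈ 5.74 °C (positive, so assuming full melt was valid).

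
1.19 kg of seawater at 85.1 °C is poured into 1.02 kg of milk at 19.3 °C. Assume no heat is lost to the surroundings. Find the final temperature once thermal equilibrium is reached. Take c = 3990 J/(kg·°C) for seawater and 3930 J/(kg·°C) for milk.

Energy conservation, ΣQ = 0:
1.19·3990·(T − 85.1) + 1.02·3930·(T − 19.3) = 0
4748.1(T − 85.1) + 4008.6(T − 19.3) = 0
(4748.1 + 4008.6) T = 4748.1·85.1 + 4008.6·19.3
T = 481429/8756.7 ≈ 54.98 °C

T_f ≈ 55.0 °C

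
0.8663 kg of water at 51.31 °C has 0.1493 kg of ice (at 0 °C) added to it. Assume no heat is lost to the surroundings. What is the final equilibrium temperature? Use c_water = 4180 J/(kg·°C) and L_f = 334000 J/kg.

T_f ≈ 32.0 °C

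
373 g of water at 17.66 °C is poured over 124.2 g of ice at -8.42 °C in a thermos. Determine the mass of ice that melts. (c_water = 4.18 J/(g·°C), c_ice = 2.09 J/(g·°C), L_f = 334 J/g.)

m_melted ≈ 75.9 g

Water can give up m c ΔT = 373×4.18×17.66 = 27534 J before reaching 0 °C.
Warming the ice to 0 °C takes 124.2×2.09×8.42 = 2185.6 J, leaving 25349 J for melting.
Melting all 124.2 g of ice would need 124.2×334 = 41483 J.
Since 25349 < 41483 J, not all the ice melts; equilibrium is at 0 °C.
m_melted×334 = 25349  ⇒  m_melted ≈ 75.89 g.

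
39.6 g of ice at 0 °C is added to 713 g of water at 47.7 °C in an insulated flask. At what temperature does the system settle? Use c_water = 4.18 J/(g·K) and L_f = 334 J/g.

Energy conservation, ΣQ = 0:
latent heat to melt: 39.6·334 = 13226
  meltwater 0→T: 39.6·4.18·T = 165.53 T
  water cools: 713·4.18·(T − 47.7) = 2980.3(T − 47.7)
3145.9 T = 142162 − 13226 = 128936
T ≈ 40.99 °C — above 0 °C, consistent with complete melting.

T_f ≈ 41.0 °C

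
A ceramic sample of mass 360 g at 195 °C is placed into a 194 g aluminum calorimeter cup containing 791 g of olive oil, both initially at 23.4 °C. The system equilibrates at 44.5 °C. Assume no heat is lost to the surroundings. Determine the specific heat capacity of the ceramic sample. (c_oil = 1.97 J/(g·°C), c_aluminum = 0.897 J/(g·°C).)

Net heat exchanged in the isolated system is zero:
360·c·(44.5 − 195) + 791·1.97·(44.5 − 23.4) + 194·0.897·(44.5 − 23.4) = 0
-54180 c = -36551
c = -36551/-54180 ≈ 0.6746 J/(g·°C)

c ≈ 0.675 J/(g·°C)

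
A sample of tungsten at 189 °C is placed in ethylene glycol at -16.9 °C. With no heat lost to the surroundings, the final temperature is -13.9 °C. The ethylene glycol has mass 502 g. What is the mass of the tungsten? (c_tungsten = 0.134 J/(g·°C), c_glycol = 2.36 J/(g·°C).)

Heat gained plus heat lost sum to zero:
m·0.134·(-13.9 − 189) + 502·2.36·(-13.9 − (-16.9)) = 0
-27.19 m = -3554.2
m = -3554.2/-27.19 ≈ 130.7 g

m ≈ 131 g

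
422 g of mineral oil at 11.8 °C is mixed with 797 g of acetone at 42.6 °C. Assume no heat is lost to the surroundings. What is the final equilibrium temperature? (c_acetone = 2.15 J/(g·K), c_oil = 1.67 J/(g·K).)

T_f = Σ m_i c_i T_i / Σ m_i c_i:
T_f = (1713.5·42.6 + 704.74·11.8) / (1713.5 + 704.74)
    = 81313 / 2418.3 ≈ 33.62 °C

T_f ≈ 33.6 °C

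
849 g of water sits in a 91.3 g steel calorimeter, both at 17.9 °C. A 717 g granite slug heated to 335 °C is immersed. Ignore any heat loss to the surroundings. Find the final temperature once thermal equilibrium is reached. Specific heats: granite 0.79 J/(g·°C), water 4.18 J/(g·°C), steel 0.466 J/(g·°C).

T_f ≈ 61.1 °C

Net heat exchanged in the isolated system is zero:
717×0.79×(T − 335) + 849×4.18×(T − 17.9) + 91.3×0.466×(T − 17.9) = 0
4157.8 T = 254039
T ≈ 61.10 °C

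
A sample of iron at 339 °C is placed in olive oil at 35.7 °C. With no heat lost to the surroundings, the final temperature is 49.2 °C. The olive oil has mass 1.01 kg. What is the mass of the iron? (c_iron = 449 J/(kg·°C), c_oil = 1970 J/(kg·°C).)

Heat lost by the iron = heat gained by the oil:
m×449×(339 − 49.2) = 1.01×1970×(49.2 − 35.7)
130120 m = 26861  ⇒  m ≈ 0.2064 kg

m ≈ 0.206 kg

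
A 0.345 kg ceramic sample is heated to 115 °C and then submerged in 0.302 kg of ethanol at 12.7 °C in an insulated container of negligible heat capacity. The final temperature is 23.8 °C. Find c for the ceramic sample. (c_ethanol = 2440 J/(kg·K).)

Conservation of energy gives ΣQ = 0:
0.345×c×(23.8 − 115) + 0.302×2440×(23.8 − 12.7) = 0
-31.46 c = -8179.4
c = -8179.4/-31.46 ≈ 260 J/(kg·K)

c ≈ 260 J/(kg·K)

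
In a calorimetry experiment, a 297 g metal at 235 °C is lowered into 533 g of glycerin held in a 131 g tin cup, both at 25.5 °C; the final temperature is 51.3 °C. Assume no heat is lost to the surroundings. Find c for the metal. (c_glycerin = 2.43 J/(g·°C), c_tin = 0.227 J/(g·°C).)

Energy conservation, ΣQ = 0:
297×c×(51.3 − 235) + 533×2.43×(51.3 − 25.5) + 131×0.227×(51.3 − 25.5) = 0
-54559 c = -34183
c = -34183/-54559 ≈ 0.6265 J/(g·°C)

c ≈ 0.627 J/(g·°C)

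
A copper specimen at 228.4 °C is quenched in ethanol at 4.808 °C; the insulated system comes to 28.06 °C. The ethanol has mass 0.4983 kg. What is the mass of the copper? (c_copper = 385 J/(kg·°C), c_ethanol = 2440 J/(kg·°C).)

|Q_copper| = |Q_ethanol|:
m·385·(228.4 − 28.06) = 0.4983·2440·(28.06 − 4.808)
77131 m = 28271  ⇒  m ≈ 0.3665 kg

m ≈ 0.367 kg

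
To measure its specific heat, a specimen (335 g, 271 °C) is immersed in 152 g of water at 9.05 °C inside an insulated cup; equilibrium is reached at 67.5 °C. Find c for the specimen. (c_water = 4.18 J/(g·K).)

c ≈ 0.545 J/(g·K)

m_s c (T_s − T_f) = m_water c_water (T_f − T_0):
335·c·(271 − 67.5) = 152·4.18·(67.5 − 9.05)
68172 c = 37137  ⇒  c ≈ 0.5447 J/(g·K)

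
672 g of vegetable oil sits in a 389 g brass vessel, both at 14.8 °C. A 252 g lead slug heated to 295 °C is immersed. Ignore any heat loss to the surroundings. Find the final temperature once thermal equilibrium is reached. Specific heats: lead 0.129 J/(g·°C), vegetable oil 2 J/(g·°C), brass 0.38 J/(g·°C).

Taking heat into each body as positive, Σ m c ΔT = 0:
252*0.129*(T − 295) + 672*2*(T − 14.8) + 389*0.38*(T − 14.8) = 0
1524.3 T = 31669
T ≈ 20.78 °C

T_f ≈ 20.8 °C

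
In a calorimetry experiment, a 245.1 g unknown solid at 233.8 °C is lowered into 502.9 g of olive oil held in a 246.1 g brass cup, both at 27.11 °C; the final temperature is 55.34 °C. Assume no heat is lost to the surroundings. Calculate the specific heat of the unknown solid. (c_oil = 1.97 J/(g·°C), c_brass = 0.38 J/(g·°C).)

c ≈ 0.7 J/(g·°C)

Net heat exchanged in the isolated system is zero:
245.1×c×(55.34 − 233.8) + 502.9×1.97×(55.34 − 27.11) + 246.1×0.38×(55.34 − 27.11) = 0
-43741 c = -30608
c = -30608/-43741 ≈ 0.6998 J/(g·°C)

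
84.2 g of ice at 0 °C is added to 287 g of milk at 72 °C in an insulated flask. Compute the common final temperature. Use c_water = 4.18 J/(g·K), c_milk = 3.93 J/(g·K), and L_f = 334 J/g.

Energy balance with sensible and latent terms:
melt ice: 84.2·334 = 28123; warm the meltwater: 351.96 T; milk: 1127.9(T − 72)
1479.9 T = 81210 − 28123 = 53087
T ≈ 35.87 °C — above 0 °C, consistent with complete melting.

T_f ≈ 35.9 °C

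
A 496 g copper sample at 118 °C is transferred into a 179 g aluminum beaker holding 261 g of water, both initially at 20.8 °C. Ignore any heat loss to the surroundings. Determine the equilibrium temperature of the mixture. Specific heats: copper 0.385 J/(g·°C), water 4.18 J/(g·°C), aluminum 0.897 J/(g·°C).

T_f ≈ 33.7 °C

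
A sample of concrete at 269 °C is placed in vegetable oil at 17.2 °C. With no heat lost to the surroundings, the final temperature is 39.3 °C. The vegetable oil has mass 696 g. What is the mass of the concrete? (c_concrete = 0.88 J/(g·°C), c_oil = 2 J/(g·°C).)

m ≈ 152 g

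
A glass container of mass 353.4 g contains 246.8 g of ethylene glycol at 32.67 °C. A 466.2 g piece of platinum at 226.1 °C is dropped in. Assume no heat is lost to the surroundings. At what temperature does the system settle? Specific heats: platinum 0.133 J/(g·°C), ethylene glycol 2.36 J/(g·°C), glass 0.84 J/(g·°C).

Energy conservation, ΣQ = 0:
466.2*0.133*(T − 226.1) + 246.8*2.36*(T − 32.67) + 353.4*0.84*(T − 32.67) = 0
62(T − 226.1) + 582.45(T − 32.67) + 296.86(T − 32.67) = 0
941.31 T = 42746
T ≈ 45.41 °C

T_f ≈ 45.4 °C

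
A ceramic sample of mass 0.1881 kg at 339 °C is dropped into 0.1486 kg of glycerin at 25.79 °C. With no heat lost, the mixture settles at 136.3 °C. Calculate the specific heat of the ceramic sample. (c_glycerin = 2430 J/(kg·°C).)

c ≈ 1050 J/(kg·°C)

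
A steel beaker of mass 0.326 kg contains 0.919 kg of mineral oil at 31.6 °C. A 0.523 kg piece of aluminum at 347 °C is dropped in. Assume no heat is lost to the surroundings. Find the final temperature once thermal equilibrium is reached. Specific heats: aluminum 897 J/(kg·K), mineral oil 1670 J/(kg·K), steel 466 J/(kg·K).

Let T be the final temperature. ΣQ_i = 0:
0.523·897·(T − 347) + 0.919·1670·(T − 31.6) + 0.326·466·(T − 31.6) = 0
469.13(T − 347) + 1534.7(T − 31.6) + 151.92(T − 31.6) = 0
2155.8 T = 216086
T = 216086 / 2155.8 = 100 °C

T_f ≈ 100.2 °C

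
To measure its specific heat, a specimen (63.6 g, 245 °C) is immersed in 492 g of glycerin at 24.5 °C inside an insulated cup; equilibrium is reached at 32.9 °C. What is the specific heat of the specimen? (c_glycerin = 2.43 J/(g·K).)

m_s c (T_s − T_f) = m_glycerin c_glycerin (T_f − T_0):
63.6·c·(245 − 32.9) = 492·2.43·(32.9 − 24.5)
13490 c = 10043  ⇒  c ≈ 0.7445 J/(g·K)

c ≈ 0.744 J/(g·K)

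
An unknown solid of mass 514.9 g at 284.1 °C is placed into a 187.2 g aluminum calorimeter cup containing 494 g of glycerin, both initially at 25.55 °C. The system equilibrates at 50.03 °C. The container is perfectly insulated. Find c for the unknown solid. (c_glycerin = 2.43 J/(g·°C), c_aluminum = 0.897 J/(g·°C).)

Energy conservation, ΣQ = 0:
514.9·c·(50.03 − 284.1) + 494·2.43·(50.03 − 25.55) + 187.2·0.897·(50.03 − 25.55) = 0
-120523 c = -33497
c = -33497/-120523 ≈ 0.2779 J/(g·°C)

c ≈ 0.278 J/(g·°C)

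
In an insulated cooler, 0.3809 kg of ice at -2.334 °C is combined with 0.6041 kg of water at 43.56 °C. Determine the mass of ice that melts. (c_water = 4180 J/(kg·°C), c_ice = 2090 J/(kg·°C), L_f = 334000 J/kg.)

m_melted ≈ 0.324 kg

Cooling the water to 0 °C releases 0.6041·4180·43.56 = 109995 J.
Warming the ice to 0 °C takes 0.3809·2090·2.334 = 1858.1 J, leaving 108137 J for melting.
Melting all 0.3809 kg of ice would need 0.3809·334000 = 127221 J.
That's not enough to melt it all — equilibrium is at 0 °C with ice remaining.
m_melt = 108137 / L_f = 0.3238 kg.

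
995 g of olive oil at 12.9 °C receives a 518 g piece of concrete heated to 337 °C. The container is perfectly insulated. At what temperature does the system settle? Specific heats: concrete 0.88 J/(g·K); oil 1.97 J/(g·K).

T_f ≈ 74.0 °C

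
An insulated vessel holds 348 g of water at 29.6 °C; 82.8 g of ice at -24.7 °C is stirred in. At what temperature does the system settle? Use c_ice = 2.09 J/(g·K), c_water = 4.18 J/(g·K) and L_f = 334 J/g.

Let T be the final temperature. ΣQ_i = 0:
warm ice to 0 °C: 82.8·2.09·(0 − (-24.7)) = 4274.4; melt ice: 82.8·334 = 27655; warm the meltwater: 346.1 T; water: 1454.6(T − 29.6)
1800.7 T = 43057 − 31930 = 11128
T ≈ 6.18 °C (positive, so assuming full melt was valid).

T_f ≈ 6.2 °C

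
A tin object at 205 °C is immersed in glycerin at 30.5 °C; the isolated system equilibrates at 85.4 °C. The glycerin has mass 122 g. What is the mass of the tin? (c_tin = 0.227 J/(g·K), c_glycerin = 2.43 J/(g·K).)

m ≈ 599 g

Heat lost by the tin = heat gained by the glycerin:
m·0.227·(205 − 85.4) = 122·2.43·(85.4 − 30.5)
27.15 m = 16276  ⇒  m ≈ 599.5 g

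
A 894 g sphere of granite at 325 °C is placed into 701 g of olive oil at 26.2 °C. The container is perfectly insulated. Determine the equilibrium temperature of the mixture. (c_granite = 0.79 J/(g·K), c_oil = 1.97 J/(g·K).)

T_f = Σ m_i c_i T_i / Σ m_i c_i:
T_f = (706.26·325 + 1381·26.2) / (706.26 + 1381)
    = 265716 / 2087.2 ≈ 127.31 °C

T_f ≈ 127.3 °C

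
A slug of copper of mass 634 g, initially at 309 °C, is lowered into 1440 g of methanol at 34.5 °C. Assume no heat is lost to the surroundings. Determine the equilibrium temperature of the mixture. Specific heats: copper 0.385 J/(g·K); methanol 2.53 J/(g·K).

T_f ≈ 51.7 °C

Set heat shed by the hot body equal to heat absorbed by the cold body:
634×0.385×(309 − T) = 1440×2.53×(T − 34.5)
244.09(309 − T) = 3643.2(T − 34.5)
3887.3 T = 201114  ⇒  T ≈ 51.74 °C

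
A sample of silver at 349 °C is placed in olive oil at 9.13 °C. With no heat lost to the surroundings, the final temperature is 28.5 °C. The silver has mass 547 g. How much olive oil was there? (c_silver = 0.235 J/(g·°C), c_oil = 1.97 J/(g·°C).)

|Q_silver| = |Q_oil|:
547×0.235×(349 − 28.5) = m×1.97×(28.5 − 9.13)
38.16 m = 41199  ⇒  m ≈ 1080 g

m ≈ 1080 g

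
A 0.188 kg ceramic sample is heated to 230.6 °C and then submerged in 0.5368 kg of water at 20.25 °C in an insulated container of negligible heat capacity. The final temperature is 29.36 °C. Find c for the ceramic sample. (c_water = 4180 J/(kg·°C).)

c ≈ 540 J/(kg·°C)

Conservation of energy gives ΣQ = 0:
0.188·c·(29.36 − 230.6) + 0.5368·4180·(29.36 − 20.25) = 0
-37.83 c = -20441
c = -20441/-37.83 ≈ 540.3 J/(kg·°C)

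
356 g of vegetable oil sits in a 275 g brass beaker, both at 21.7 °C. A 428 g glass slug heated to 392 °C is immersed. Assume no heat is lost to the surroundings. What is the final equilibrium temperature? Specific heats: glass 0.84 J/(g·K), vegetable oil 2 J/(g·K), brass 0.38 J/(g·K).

T_f ≈ 134.9 °C

Setting the total heat transfer to zero:
428*0.84*(T − 392) + 356*2*(T − 21.7) + 275*0.38*(T − 21.7) = 0
359.52(T − 392) + 712(T − 21.7) + 104.5(T − 21.7) = 0
1176 T = 158650
T = 158650/1176 ≈ 134.90 °C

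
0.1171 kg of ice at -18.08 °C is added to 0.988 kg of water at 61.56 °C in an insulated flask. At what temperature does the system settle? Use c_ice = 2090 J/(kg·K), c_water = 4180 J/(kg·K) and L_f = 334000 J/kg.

T_f ≈ 45.6 °C

Heat gained plus heat lost sum to zero:
ice -18.08→0 °C: 0.1171·2090·18.08 = 4424.9; melt ice: 0.1171·334000 = 39111; meltwater 0→T: 0.1171·4180·T = 489.48 T; water cools: 0.988·4180·(T − 61.56) = 4129.8(T − 61.56)
4619.3 T = 254233 − 43536 = 210697
T ≈ 45.61 °C — above 0 °C, consistent with complete melting.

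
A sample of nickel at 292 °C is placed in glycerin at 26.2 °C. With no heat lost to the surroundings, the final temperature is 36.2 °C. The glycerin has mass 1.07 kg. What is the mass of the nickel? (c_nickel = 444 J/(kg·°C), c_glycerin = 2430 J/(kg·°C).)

m ≈ 0.229 kg

|Q_nickel| = |Q_glycerin|:
m·444·(292 − 36.2) = 1.07·2430·(36.2 − 26.2)
113575 m = 26001  ⇒  m ≈ 0.2289 kg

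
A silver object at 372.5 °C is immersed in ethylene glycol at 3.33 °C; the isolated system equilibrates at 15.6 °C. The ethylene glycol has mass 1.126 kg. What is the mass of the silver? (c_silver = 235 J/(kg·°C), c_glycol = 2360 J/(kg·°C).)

Heat lost by the silver = heat gained by the glycol:
m×235×(372.5 − 15.6) = 1.126×2360×(15.6 − 3.33)
83872 m = 32606  ⇒  m ≈ 0.3888 kg

m ≈ 0.389 kg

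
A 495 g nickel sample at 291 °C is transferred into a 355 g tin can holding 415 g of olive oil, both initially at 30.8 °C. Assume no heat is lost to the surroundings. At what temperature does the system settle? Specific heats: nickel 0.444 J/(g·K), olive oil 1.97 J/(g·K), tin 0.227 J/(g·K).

T_f ≈ 82.0 °C

With ΣQ=0 the equilibrium temperature is the m·c-weighted mean:
T_f = (219.78·291 + 817.55·30.8 + 80.59·30.8) / (219.78 + 817.55 + 80.59)
    = 91619 / 1117.9 ≈ 81.95 °C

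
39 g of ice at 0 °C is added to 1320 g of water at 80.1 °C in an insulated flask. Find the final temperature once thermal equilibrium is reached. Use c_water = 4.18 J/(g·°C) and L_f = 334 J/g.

T_f ≈ 75.5 °C

Energy balance with sensible and latent terms:
melt ice: 39·334 = 13026; warm the meltwater: 163.02 T; water cools: 1320·4.18·(T − 80.1) = 5517.6(T − 80.1)
5680.6 T = 441960 − 13026 = 428934
T ≈ 75.51 °C — above 0 °C, consistent with complete melting.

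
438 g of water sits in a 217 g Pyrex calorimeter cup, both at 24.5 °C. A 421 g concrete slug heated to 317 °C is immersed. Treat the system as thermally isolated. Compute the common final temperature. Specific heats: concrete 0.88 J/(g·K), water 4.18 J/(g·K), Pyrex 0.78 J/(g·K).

T_f is the heat-capacity-weighted average of the initial temperatures:
T_f = (370.48*317 + 1830.8*24.5 + 169.26*24.5) / (370.48 + 1830.8 + 169.26)
    = 166445 / 2370.6 ≈ 70.21 °C

T_f ≈ 70.2 °C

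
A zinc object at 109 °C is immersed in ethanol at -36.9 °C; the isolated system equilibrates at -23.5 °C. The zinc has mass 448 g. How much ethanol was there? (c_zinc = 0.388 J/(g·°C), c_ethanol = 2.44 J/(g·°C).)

Net heat exchanged in the isolated system is zero:
448·0.388·(-23.5 − 109) + m·2.44·(-23.5 − (-36.9)) = 0
32.7 m = 23032
m = 23032/32.7 ≈ 704.4 g

m ≈ 704 g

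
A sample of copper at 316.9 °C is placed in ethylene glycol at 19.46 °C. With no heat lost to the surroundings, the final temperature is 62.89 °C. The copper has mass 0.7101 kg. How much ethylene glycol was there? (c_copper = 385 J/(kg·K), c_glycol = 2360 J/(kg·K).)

|Q_copper| = |Q_glycol|:
0.7101·385·(316.9 − 62.89) = m·2360·(62.89 − 19.46)
102495 m = 69443  ⇒  m ≈ 0.6775 kg

m ≈ 0.678 kg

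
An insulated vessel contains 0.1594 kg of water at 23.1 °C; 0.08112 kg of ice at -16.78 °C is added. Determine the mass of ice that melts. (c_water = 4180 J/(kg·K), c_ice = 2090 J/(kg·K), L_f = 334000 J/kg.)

Water can give up m c ΔT = 0.1594×4180×23.1 = 15391 J before reaching 0 °C.
Warming the ice to 0 °C takes 0.08112×2090×16.78 = 2844.9 J, leaving 12546 J for melting.
Melting all 0.08112 kg of ice would need 0.08112×334000 = 27094 J.
12546 J < 27094 J, so only part of the ice melts and the system sits at 0 °C.
m_melt = 12546 / L_f = 0.03756 kg.

m_melted ≈ 0.0376 kg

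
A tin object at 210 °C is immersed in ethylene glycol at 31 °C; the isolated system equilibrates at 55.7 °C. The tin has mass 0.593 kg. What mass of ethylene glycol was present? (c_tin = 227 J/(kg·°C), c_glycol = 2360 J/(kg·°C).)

m ≈ 0.356 kg

|Q_tin| = |Q_glycol|:
0.593·227·(210 − 55.7) = m·2360·(55.7 − 31)
58292 m = 20770  ⇒  m ≈ 0.3563 kg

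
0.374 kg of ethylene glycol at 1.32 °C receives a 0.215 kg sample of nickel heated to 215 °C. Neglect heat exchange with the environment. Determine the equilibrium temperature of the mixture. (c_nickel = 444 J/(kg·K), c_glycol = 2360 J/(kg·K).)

Net heat exchanged in the isolated system is zero:
0.215·444·(T − 215) + 0.374·2360·(T − 1.32) = 0
95.46(T − 215) + 882.64(T − 1.32) = 0
(95.46 + 882.64) T = 95.46·215 + 882.64·1.32
T ≈ 22.17 °C

T_f ≈ 22.2 °C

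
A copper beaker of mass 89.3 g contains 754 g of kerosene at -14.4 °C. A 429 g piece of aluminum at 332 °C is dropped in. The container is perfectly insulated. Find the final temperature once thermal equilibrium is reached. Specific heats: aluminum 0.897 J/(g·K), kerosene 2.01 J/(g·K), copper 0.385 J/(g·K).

Net heat exchanged in the isolated system is zero:
429*0.897*(T − 332) + 754*2.01*(T − (-14.4)) + 89.3*0.385*(T − (-14.4)) = 0
384.81(T − 332) + 1515.5(T − (-14.4)) + 34.38(T − (-14.4)) = 0
1934.7 T = 105439
T = 105439 / 1934.7 = 54.5 °C

T_f ≈ 54.5 °C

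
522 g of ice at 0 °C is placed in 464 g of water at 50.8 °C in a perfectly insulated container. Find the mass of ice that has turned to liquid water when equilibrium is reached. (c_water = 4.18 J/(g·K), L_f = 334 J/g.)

m_melted ≈ 295 g

Water can give up m c ΔT = 464×4.18×50.8 = 98528 J before reaching 0 °C.
Fully melting the ice requires m_ice L_f = 522×334 = 174348 J.
98528 J < 174348 J, so only part of the ice melts and the system sits at 0 °C.
m_melt = 98528 / L_f = 295 g.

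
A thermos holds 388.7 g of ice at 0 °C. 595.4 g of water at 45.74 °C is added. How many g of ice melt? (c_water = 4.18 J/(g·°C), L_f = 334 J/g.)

Cooling the water to 0 °C releases 595.4×4.18×45.74 = 113836 J.
To melt every bit of ice: 388.7×334 = 129826 J.
That's not enough to melt it all — equilibrium is at 0 °C with ice remaining.
Mass melted = 113836/334 ≈ 340.8 g.

m_melted ≈ 341 g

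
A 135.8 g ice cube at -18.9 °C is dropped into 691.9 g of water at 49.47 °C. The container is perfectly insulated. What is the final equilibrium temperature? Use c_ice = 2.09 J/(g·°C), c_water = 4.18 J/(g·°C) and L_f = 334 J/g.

T_f ≈ 26.7 °C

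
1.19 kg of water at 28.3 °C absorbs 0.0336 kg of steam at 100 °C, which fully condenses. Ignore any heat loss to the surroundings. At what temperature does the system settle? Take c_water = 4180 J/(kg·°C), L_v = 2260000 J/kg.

T_f ≈ 45.1 °C

Conservation of energy gives ΣQ = 0:
steam→water at 100 °C releases m L_v = 0.0336·2260000 = 75936
  condensate cools 100→T: 0.0336·4180·(T − 100) = 140.45(T − 100)
  water warms: 1.19·4180·(T − 28.3) = 4974.2(T − 28.3)
5114.6 T = 75936 + 14045 + 140770 = 230751
T ≈ 45.12 °C, under the boiling point, so the assumption holds.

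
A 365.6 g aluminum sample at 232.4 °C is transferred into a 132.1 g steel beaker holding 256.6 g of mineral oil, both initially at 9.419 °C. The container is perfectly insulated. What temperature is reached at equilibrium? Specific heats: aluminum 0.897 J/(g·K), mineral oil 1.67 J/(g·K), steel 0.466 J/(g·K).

Energy conservation, ΣQ = 0:
365.6*0.897*(T − 232.4) + 256.6*1.67*(T − 9.419) + 132.1*0.466*(T − 9.419) = 0
818.02 T = 80830
T = 80830 / 818.02 = 98.8 °C

T_f ≈ 98.8 °C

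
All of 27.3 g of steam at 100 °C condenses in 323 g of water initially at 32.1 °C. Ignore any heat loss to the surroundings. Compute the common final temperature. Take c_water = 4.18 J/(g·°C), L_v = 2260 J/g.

T_f ≈ 79.5 °C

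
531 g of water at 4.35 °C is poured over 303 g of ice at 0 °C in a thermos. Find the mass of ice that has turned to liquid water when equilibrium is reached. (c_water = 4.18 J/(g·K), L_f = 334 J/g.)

Cooling the water to 0 °C releases 531·4.18·4.35 = 9655.2 J.
Melting all 303 g of ice would need 303·334 = 101202 J.
9655.2 J < 101202 J, so only part of the ice melts and the system sits at 0 °C.
m_melt = 9655.2 / L_f = 28.91 g.

m_melted ≈ 28.9 g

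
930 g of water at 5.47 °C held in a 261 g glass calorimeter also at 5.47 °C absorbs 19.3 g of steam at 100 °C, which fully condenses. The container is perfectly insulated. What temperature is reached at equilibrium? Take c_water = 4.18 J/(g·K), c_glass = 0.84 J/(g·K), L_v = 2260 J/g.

Energy conservation, ΣQ = 0:
steam→water at 100 °C releases m L_v = 19.3×2260 = 43618
  condensate cools 100→T: 19.3×4.18×(T − 100) = 80.67(T − 100)
  original water: 3887.4(T − 5.47)
  glass cup: 261×0.84×(T − 5.47) = 219.24(T − 5.47)
4187.3 T = 43618 + 8067.4 + 22463 = 74149
T ≈ 17.71 °C — below 100 °C, confirming all the steam condensed.

T_f ≈ 17.7 °C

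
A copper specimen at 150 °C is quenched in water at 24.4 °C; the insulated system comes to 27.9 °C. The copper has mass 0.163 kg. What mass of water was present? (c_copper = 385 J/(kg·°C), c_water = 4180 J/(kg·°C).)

|Q_copper| = |Q_water|:
0.163·385·(150 − 27.9) = m·4180·(27.9 − 24.4)
14630 m = 7662.4  ⇒  m ≈ 0.5237 kg

m ≈ 0.524 kg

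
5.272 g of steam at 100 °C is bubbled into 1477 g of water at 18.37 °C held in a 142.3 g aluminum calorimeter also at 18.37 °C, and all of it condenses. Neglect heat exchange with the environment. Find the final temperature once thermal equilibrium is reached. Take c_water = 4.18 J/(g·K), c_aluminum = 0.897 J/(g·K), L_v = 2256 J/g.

Energy conservation, ΣQ = 0:
latent heat released on condensation: 5.272·2256 = 11894; condensate cools 100→T: 5.272·4.18·(T − 100) = 22.04(T − 100); original water: 6173.9(T − 18.37); cup: 127.64(T − 18.37)
6323.5 T = 11894 + 2203.7 + 115759 = 129856
T ≈ 20.54 °C, under the boiling point, so the assumption holds.

T_f ≈ 20.5 °C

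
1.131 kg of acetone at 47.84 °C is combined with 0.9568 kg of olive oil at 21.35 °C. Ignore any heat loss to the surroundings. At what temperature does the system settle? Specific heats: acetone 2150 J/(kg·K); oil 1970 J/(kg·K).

T_f = Σ m_i c_i T_i / Σ m_i c_i:
T_f = (2431.7*47.84 + 1884.9*21.35) / (2431.7 + 1884.9)
    = 156573 / 4316.5 ≈ 36.27 °C

T_f ≈ 36.3 °C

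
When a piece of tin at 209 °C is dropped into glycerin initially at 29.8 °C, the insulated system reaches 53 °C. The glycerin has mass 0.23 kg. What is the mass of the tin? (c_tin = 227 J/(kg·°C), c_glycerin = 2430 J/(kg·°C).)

Heat lost by the tin = heat gained by the glycerin:
m×227×(209 − 53) = 0.23×2430×(53 − 29.8)
35412 m = 12966  ⇒  m ≈ 0.3662 kg

m ≈ 0.366 kg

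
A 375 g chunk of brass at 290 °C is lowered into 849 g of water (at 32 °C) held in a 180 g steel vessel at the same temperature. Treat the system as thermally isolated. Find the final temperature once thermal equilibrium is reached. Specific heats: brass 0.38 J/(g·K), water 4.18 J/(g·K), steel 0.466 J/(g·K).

T_f ≈ 41.7 °C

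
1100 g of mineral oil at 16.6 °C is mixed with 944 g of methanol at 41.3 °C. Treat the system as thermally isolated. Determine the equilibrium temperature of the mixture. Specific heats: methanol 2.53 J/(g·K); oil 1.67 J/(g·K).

|Q_methanol| = |Q_oil|:
944×2.53×(41.3 − T) = 1100×1.67×(T − 16.6)
2388.3(41.3 − T) = 1837(T − 16.6)
4225.3 T = 129132  ⇒  T ≈ 30.56 °C

T_f ≈ 30.6 °C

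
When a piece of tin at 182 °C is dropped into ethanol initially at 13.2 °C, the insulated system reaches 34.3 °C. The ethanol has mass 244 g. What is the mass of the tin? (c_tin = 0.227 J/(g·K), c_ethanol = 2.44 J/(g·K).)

m ≈ 375 g

Conservation of energy gives ΣQ = 0:
m×0.227×(34.3 − 182) + 244×2.44×(34.3 − 13.2) = 0
-33.53 m = -12562
m = -12562/-33.53 ≈ 374.7 g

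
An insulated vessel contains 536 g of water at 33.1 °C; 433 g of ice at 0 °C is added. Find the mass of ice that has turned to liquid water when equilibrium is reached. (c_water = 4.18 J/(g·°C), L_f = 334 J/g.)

Cooling the water to 0 °C releases 536·4.18·33.1 = 74160 J.
Melting all 433 g of ice would need 433·334 = 144622 J.
Since 74160 < 144622 J, not all the ice melts; equilibrium is at 0 °C.
Mass melted = 74160/334 ≈ 222 g.

m_melted ≈ 222 g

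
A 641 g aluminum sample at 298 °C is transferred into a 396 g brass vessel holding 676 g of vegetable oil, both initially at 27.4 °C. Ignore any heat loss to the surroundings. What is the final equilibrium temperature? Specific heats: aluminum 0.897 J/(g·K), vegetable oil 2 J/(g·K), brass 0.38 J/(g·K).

T_f ≈ 102.3 °C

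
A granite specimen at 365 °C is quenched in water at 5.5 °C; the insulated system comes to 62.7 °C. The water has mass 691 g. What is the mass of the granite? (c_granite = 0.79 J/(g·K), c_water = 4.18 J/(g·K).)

m ≈ 692 g

Setting the total heat transfer to zero:
m×0.79×(62.7 − 365) + 691×4.18×(62.7 − 5.5) = 0
-238.82 m = -165215
m = -165215/-238.82 ≈ 691.8 g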